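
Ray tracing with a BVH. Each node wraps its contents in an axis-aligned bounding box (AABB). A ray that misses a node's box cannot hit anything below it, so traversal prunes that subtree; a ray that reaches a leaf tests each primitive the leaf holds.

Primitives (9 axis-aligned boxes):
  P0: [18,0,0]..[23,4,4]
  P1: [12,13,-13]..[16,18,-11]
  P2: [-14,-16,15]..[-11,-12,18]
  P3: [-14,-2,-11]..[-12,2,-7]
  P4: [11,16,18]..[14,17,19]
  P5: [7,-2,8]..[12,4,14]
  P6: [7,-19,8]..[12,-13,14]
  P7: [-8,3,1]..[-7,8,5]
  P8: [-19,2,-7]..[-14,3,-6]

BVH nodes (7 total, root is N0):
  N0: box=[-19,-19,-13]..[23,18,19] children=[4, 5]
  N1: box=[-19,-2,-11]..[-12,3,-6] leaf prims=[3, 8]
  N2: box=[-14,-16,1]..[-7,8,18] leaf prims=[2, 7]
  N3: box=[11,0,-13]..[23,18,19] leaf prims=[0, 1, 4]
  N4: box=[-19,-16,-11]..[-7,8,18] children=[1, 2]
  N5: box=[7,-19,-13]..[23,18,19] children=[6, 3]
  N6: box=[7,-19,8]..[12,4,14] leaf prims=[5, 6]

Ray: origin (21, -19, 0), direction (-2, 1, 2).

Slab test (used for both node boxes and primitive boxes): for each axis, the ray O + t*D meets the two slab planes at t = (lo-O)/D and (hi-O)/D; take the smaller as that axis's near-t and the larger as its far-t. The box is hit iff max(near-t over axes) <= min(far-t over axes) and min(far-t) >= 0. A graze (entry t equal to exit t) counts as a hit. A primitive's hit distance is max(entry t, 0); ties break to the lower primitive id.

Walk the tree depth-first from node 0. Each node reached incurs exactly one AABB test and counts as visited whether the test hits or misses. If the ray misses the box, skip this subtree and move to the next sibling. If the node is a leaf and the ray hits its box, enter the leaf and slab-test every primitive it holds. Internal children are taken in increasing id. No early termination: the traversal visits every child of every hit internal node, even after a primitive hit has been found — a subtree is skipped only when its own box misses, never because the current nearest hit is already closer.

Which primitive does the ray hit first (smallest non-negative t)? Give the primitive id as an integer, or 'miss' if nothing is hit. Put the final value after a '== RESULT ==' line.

Walk:
N0 x:[-1,20] y:[0,37] z:[-13/2,19/2] -> hit [0,19/2], descend [4, 5]
  N4 x:[14,20] y:[3,27] z:[-11/2,9] -> miss, prune
  N5 x:[-1,7] y:[0,37] z:[-13/2,19/2] -> hit [0,7], descend [3, 6]
    N3 x:[-1,5] y:[19,37] z:[-13/2,19/2] -> miss, prune
    N6 x:[9/2,7] y:[0,23] z:[4,7] -> hit [9/2,7] leaf, test {P5(miss), P6@t=9/2}

Visited [0, 4, 5, 3, 6]. Tests: 5 box, 1 leaf. Nearest: P6.

== RESULT ==
6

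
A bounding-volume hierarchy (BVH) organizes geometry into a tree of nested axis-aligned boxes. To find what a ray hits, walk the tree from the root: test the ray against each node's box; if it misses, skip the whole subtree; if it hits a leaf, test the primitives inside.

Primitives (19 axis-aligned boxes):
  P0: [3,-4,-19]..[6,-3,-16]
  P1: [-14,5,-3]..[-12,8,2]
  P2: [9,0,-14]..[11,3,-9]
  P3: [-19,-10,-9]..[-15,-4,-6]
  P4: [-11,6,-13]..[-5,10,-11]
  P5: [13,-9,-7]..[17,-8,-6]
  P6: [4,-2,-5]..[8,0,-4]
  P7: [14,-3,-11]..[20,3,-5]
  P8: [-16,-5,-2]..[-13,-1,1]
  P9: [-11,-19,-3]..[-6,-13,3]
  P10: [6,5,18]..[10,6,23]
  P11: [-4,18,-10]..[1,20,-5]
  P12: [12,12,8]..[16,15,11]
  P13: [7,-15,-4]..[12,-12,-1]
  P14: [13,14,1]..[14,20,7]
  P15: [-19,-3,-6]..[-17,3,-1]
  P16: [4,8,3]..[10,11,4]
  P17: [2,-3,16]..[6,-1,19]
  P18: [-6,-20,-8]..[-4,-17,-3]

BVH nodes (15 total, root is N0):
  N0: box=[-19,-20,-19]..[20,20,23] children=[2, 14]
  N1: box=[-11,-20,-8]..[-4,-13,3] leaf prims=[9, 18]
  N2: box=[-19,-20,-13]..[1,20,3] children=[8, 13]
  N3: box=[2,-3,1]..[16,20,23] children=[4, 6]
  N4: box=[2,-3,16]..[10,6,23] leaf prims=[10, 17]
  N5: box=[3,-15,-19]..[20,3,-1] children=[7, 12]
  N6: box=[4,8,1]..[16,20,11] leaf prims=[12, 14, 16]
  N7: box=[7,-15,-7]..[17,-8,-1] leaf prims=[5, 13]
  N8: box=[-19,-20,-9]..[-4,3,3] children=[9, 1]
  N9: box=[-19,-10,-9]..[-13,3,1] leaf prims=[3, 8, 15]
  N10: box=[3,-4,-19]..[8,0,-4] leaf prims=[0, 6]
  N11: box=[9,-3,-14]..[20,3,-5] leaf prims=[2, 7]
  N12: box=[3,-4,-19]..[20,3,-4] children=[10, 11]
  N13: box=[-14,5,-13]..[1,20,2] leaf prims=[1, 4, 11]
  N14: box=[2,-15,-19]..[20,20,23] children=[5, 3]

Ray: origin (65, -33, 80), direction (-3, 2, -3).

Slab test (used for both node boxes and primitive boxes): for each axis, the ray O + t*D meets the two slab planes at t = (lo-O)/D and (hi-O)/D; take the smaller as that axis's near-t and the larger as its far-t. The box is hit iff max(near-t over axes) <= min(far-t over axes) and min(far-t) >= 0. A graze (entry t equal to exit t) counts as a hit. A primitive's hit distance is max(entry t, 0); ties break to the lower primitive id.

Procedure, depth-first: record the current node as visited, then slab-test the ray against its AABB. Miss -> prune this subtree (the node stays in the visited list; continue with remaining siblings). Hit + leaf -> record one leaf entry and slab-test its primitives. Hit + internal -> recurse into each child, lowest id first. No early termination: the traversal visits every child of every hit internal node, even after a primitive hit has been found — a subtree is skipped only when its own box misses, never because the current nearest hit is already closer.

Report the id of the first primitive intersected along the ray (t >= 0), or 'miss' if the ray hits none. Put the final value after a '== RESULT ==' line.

Trace the traversal:
N0 x:[15,28] y:[13/2,53/2] z:[19,33] -> hit [19,53/2], descend [2, 14]
  N2 x:[64/3,28] y:[13/2,53/2] z:[77/3,31] -> hit [77/3,53/2], descend [8, 13]
    N8 x:[23,28] y:[13/2,18] z:[77/3,89/3] -> miss, prune
    N13 x:[64/3,79/3] y:[19,53/2] z:[26,31] -> hit [26,79/3] leaf, test {P1(miss), P4(miss), P11(miss)}
  N14 x:[15,21] y:[9,53/2] z:[19,33] -> hit [19,21], descend [3, 5]
    N3 x:[49/3,21] y:[15,53/2] z:[19,79/3] -> hit [19,21], descend [4, 6]
      N4 x:[55/3,21] y:[15,39/2] z:[19,64/3] -> hit [19,39/2] leaf, test {P10@t=19, P17(miss)}
      N6 x:[49/3,61/3] y:[41/2,53/2] z:[23,79/3] -> miss, prune
    N5 x:[15,62/3] y:[9,18] z:[27,33] -> miss, prune

9 AABB tests over nodes [0, 2, 8, 13, 14, 3, 4, 6, 5]; 2 leaves entered; closest P10.

== RESULT ==
10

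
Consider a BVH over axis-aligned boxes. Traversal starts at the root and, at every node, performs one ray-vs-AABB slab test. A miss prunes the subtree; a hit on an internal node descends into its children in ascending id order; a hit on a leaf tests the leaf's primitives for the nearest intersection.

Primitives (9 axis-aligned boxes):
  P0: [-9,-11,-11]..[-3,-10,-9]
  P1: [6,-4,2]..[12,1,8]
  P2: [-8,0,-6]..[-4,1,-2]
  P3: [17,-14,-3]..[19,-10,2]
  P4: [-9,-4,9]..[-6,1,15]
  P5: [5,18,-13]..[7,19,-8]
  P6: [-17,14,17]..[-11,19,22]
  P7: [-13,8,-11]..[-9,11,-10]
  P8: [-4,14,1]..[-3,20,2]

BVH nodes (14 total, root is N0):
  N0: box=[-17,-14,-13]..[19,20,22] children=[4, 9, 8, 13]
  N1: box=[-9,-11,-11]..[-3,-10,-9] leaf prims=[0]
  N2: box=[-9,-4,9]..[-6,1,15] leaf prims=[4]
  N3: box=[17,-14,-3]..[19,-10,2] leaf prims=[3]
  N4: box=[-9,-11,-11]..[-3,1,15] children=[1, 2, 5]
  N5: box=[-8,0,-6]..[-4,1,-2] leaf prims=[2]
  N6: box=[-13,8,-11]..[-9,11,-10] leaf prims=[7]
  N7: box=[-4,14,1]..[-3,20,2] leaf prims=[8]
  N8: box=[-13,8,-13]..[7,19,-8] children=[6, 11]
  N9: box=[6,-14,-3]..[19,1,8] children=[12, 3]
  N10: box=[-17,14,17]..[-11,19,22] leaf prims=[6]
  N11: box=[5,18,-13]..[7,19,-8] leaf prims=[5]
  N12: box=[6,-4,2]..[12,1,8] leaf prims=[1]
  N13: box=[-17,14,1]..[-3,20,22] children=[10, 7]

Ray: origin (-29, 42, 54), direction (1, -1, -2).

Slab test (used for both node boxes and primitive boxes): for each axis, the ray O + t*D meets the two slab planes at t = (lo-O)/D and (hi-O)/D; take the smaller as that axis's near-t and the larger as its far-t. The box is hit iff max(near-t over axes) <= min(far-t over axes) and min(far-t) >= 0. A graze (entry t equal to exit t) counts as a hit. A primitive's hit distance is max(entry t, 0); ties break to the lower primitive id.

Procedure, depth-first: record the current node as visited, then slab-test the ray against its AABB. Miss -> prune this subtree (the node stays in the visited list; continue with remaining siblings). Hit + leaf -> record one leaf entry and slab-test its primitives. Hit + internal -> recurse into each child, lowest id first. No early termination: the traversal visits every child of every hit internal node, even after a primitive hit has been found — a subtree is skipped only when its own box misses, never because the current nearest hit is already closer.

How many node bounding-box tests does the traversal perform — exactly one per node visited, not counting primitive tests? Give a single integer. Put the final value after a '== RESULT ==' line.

Trace the traversal:
N0 x:[12,48] y:[22,56] z:[16,67/2] -> hit [22,67/2], descend [4, 8, 9, 13]
  N4 x:[20,26] y:[41,53] z:[39/2,65/2] -> miss, prune
  N8 x:[16,36] y:[23,34] z:[31,67/2] -> hit [31,67/2], descend [6, 11]
    N6 x:[16,20] y:[31,34] z:[32,65/2] -> miss, prune
    N11 x:[34,36] y:[23,24] z:[31,67/2] -> miss, prune
  N9 x:[35,48] y:[41,56] z:[23,57/2] -> miss, prune
  N13 x:[12,26] y:[22,28] z:[16,53/2] -> hit [22,26], descend [7, 10]
    N7 x:[25,26] y:[22,28] z:[26,53/2] -> hit [26,26] leaf, test {P8@t=26}
    N10 x:[12,18] y:[23,28] z:[16,37/2] -> miss, prune

9 AABB tests over nodes [0, 4, 8, 6, 11, 9, 13, 7, 10]; 1 leaf entered; closest P8.

== RESULT ==
9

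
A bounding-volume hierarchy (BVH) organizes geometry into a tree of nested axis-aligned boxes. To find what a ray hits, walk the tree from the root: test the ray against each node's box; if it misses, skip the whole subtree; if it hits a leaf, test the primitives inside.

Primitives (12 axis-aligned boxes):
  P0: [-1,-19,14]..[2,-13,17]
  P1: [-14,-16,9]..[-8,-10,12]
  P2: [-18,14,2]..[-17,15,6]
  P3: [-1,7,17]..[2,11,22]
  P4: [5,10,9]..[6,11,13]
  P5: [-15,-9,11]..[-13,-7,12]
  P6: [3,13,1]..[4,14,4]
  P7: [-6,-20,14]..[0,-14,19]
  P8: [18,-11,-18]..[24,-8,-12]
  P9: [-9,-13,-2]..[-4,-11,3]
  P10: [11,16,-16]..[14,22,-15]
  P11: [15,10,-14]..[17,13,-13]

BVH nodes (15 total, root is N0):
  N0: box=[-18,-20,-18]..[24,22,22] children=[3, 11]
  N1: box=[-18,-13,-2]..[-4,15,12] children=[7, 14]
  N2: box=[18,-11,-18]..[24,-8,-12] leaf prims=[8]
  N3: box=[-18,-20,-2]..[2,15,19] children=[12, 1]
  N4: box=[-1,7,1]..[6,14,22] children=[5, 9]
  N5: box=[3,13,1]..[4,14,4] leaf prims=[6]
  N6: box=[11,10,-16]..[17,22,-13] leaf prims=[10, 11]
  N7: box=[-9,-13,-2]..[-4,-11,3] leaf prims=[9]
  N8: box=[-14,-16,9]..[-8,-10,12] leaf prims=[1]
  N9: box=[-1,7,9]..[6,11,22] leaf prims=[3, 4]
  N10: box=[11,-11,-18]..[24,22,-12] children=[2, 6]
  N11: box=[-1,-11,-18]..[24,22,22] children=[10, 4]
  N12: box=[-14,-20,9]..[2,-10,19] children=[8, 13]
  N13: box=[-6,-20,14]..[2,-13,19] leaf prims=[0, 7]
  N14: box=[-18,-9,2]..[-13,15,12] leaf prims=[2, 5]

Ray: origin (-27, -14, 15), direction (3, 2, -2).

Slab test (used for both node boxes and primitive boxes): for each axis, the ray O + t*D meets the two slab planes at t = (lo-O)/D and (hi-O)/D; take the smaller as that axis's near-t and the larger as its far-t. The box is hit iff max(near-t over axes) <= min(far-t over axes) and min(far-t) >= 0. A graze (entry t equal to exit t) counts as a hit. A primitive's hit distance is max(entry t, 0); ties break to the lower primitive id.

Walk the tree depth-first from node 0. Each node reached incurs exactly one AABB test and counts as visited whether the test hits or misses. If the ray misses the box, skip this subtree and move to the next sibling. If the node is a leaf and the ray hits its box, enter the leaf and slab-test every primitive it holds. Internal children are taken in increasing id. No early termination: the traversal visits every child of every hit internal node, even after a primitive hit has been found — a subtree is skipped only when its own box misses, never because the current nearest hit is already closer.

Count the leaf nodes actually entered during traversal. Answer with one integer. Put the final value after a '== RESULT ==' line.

Walk:
N0 x:[3,17] y:[-3,18] z:[-7/2,33/2] -> hit [3,33/2], descend [3, 11]
  N3 x:[3,29/3] y:[-3,29/2] z:[-2,17/2] -> hit [3,17/2], descend [1, 12]
    N1 x:[3,23/3] y:[1/2,29/2] z:[3/2,17/2] -> hit [3,23/3], descend [7, 14]
      N7 x:[6,23/3] y:[1/2,3/2] z:[6,17/2] -> miss, prune
      N14 x:[3,14/3] y:[5/2,29/2] z:[3/2,13/2] -> hit [3,14/3] leaf, test {P2(miss), P5(miss)}
    N12 x:[13/3,29/3] y:[-3,2] z:[-2,3] -> miss, prune
  N11 x:[26/3,17] y:[3/2,18] z:[-7/2,33/2] -> hit [26/3,33/2], descend [4, 10]
    N4 x:[26/3,11] y:[21/2,14] z:[-7/2,7] -> miss, prune
    N10 x:[38/3,17] y:[3/2,18] z:[27/2,33/2] -> hit [27/2,33/2], descend [2, 6]
      N2 x:[15,17] y:[3/2,3] z:[27/2,33/2] -> miss, prune
      N6 x:[38/3,44/3] y:[12,18] z:[14,31/2] -> hit [14,44/3] leaf, test {P10(miss), P11(miss)}

order=[0, 3, 1, 7, 14, 12, 11, 4, 10, 2, 6]  |boxes|=11  |leaves|=2  hit=miss

== RESULT ==
2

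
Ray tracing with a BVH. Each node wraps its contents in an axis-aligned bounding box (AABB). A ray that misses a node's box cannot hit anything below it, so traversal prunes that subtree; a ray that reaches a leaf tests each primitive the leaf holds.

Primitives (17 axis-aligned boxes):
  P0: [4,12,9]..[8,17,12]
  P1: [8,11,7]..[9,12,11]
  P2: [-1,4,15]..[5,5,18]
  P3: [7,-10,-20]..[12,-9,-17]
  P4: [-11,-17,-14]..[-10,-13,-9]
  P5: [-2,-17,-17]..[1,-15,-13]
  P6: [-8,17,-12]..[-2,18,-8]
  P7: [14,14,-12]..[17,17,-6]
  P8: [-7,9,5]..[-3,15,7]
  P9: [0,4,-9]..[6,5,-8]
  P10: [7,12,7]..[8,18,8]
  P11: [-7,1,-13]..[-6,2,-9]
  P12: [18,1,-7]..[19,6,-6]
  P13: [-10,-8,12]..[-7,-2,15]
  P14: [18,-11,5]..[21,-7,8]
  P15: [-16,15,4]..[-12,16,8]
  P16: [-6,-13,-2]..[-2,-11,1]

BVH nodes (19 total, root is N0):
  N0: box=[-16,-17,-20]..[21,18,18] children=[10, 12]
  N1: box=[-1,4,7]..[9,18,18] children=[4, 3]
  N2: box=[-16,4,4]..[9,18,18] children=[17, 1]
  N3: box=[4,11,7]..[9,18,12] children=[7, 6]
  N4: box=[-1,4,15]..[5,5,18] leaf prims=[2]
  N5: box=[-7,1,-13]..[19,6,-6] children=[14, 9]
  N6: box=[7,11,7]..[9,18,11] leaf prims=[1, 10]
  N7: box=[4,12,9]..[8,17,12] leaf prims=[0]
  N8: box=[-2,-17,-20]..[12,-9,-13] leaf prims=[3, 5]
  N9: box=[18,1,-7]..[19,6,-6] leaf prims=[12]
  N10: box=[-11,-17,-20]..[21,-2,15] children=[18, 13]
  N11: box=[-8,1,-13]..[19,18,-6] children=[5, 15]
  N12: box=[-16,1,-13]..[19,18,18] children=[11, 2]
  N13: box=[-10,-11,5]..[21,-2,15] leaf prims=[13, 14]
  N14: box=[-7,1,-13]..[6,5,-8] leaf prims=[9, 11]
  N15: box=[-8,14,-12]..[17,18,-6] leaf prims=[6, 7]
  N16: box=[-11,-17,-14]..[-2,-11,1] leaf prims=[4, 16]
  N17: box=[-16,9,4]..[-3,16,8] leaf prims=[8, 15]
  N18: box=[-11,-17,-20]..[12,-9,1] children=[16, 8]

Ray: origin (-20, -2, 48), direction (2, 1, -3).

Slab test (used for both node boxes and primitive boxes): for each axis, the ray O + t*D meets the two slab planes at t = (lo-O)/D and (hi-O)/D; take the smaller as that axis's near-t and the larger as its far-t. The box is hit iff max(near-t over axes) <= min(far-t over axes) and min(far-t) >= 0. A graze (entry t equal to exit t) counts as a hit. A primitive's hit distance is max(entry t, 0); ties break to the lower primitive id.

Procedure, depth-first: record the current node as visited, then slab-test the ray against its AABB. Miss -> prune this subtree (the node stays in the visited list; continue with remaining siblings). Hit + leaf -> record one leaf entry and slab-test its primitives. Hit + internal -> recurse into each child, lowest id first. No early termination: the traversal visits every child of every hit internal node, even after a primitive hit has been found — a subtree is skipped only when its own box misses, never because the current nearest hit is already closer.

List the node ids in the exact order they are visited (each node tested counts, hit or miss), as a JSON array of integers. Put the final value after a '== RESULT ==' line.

Walk:
N0 x:[2,41/2] y:[-15,20] z:[10,68/3] -> hit [10,20], descend [10, 12]
  N10 x:[9/2,41/2] y:[-15,0] z:[11,68/3] -> miss, prune
  N12 x:[2,39/2] y:[3,20] z:[10,61/3] -> hit [10,39/2], descend [2, 11]
    N2 x:[2,29/2] y:[6,20] z:[10,44/3] -> hit [10,29/2], descend [1, 17]
      N1 x:[19/2,29/2] y:[6,20] z:[10,41/3] -> hit [10,41/3], descend [3, 4]
        N3 x:[12,29/2] y:[13,20] z:[12,41/3] -> hit [13,41/3], descend [6, 7]
          N6 x:[27/2,29/2] y:[13,20] z:[37/3,41/3] -> hit [27/2,41/3] leaf, test {P1(miss), P10(miss)}
          N7 x:[12,14] y:[14,19] z:[12,13] -> miss, prune
        N4 x:[19/2,25/2] y:[6,7] z:[10,11] -> miss, prune
      N17 x:[2,17/2] y:[11,18] z:[40/3,44/3] -> miss, prune
    N11 x:[6,39/2] y:[3,20] z:[18,61/3] -> hit [18,39/2], descend [5, 15]
      N5 x:[13/2,39/2] y:[3,8] z:[18,61/3] -> miss, prune
      N15 x:[6,37/2] y:[16,20] z:[18,20] -> hit [18,37/2] leaf, test {P6(miss), P7@t=18}

order=[0, 10, 12, 2, 1, 3, 6, 7, 4, 17, 11, 5, 15]  |boxes|=13  |leaves|=2  hit=P7

== RESULT ==
[0, 10, 12, 2, 1, 3, 6, 7, 4, 17, 11, 5, 15]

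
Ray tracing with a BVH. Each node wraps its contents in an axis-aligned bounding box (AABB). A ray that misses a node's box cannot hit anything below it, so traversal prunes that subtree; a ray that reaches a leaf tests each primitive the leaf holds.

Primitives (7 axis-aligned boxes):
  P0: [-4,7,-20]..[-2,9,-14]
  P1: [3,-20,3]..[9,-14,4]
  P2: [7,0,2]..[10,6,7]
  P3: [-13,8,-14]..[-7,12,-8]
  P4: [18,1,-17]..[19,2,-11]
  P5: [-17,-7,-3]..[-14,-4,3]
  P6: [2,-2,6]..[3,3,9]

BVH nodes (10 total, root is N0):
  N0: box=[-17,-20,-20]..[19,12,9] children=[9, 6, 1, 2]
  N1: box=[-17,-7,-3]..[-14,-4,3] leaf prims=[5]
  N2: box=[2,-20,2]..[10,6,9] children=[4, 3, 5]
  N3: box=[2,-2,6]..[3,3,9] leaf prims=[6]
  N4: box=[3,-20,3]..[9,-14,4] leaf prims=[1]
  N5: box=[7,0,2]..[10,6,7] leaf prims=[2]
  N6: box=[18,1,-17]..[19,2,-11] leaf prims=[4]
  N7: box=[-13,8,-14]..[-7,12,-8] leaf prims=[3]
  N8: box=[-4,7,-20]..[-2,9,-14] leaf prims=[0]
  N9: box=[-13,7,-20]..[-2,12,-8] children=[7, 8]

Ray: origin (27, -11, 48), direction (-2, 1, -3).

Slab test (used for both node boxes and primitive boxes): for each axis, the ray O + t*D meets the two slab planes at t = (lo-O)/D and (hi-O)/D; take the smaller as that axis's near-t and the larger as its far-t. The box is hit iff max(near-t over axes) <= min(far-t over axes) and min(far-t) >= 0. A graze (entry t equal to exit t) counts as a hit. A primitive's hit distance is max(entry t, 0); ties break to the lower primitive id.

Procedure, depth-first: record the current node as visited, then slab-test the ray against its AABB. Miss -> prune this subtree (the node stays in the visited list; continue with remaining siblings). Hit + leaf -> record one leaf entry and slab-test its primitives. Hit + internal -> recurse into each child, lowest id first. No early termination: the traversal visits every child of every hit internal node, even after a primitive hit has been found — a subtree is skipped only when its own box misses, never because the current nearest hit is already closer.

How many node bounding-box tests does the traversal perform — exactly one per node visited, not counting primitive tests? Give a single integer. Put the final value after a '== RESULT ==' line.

Trace the traversal:
N0 x:[4,22] y:[-9,23] z:[13,68/3] -> hit [13,22], descend [1, 2, 6, 9]
  N1 x:[41/2,22] y:[4,7] z:[15,17] -> miss, prune
  N2 x:[17/2,25/2] y:[-9,17] z:[13,46/3] -> miss, prune
  N6 x:[4,9/2] y:[12,13] z:[59/3,65/3] -> miss, prune
  N9 x:[29/2,20] y:[18,23] z:[56/3,68/3] -> hit [56/3,20], descend [7, 8]
    N7 x:[17,20] y:[19,23] z:[56/3,62/3] -> hit [19,20] leaf, test {P3@t=19}
    N8 x:[29/2,31/2] y:[18,20] z:[62/3,68/3] -> miss, prune

Summary -> nodes [0, 1, 2, 6, 9, 7, 8]; box-tests=7; leaf-entries=1; first=P3

== RESULT ==
7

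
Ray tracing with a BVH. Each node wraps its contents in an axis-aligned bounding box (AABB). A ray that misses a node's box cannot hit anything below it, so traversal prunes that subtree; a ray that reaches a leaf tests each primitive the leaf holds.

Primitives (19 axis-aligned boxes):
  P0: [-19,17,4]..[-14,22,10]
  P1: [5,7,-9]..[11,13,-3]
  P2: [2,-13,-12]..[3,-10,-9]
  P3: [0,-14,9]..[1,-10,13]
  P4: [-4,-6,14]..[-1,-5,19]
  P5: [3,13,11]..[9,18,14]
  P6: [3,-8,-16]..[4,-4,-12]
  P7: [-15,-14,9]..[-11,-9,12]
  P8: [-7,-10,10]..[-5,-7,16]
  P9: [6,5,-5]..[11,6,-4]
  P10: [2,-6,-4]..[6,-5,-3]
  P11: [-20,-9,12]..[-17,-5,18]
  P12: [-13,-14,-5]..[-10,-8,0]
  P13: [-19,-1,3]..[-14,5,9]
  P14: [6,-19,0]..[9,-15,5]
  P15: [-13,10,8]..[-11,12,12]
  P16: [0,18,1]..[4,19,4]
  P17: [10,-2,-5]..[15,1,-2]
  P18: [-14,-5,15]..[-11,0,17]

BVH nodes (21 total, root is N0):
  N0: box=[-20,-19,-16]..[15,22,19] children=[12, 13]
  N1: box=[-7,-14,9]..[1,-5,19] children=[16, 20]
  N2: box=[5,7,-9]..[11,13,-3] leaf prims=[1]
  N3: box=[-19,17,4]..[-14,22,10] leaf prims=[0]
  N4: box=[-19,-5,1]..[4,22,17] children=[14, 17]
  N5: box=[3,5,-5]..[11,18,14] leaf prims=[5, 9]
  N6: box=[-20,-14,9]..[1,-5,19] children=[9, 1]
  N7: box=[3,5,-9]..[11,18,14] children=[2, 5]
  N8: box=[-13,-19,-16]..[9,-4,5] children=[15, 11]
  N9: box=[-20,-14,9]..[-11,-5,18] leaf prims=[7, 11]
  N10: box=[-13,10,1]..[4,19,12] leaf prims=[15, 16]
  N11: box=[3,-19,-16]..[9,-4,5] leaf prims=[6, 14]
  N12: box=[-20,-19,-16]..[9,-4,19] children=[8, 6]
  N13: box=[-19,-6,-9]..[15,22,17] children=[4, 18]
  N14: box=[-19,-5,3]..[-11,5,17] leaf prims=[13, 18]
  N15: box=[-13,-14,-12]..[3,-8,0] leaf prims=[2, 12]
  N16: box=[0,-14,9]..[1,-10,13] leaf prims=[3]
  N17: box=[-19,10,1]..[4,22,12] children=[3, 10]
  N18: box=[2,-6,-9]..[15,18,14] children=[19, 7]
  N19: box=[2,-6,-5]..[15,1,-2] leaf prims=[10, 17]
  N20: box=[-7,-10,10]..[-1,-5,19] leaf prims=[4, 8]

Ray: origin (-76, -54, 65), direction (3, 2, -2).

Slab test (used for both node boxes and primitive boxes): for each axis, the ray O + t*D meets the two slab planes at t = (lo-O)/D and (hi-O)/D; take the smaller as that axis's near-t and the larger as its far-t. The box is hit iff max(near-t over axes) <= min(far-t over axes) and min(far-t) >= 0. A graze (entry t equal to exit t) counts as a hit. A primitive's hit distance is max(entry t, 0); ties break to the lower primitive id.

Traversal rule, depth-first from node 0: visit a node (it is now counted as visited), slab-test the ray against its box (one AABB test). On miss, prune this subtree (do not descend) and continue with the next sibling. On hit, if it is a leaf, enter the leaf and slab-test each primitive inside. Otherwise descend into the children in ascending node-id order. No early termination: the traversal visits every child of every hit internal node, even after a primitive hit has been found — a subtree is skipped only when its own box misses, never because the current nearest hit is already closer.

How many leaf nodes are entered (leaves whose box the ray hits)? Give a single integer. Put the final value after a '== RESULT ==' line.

Walk:
N0 x:[56/3,91/3] y:[35/2,38] z:[23,81/2] -> hit [23,91/3], descend [12, 13]
  N12 x:[56/3,85/3] y:[35/2,25] z:[23,81/2] -> hit [23,25], descend [6, 8]
    N6 x:[56/3,77/3] y:[20,49/2] z:[23,28] -> hit [23,49/2], descend [1, 9]
      N1 x:[23,77/3] y:[20,49/2] z:[23,28] -> hit [23,49/2], descend [16, 20]
        N16 x:[76/3,77/3] y:[20,22] z:[26,28] -> miss, prune
        N20 x:[23,25] y:[22,49/2] z:[23,55/2] -> hit [23,49/2] leaf, test {P4@t=24, P8(miss)}
      N9 x:[56/3,65/3] y:[20,49/2] z:[47/2,28] -> miss, prune
    N8 x:[21,85/3] y:[35/2,25] z:[30,81/2] -> miss, prune
  N13 x:[19,91/3] y:[24,38] z:[24,37] -> hit [24,91/3], descend [4, 18]
    N4 x:[19,80/3] y:[49/2,38] z:[24,32] -> hit [49/2,80/3], descend [14, 17]
      N14 x:[19,65/3] y:[49/2,59/2] z:[24,31] -> miss, prune
      N17 x:[19,80/3] y:[32,38] z:[53/2,32] -> miss, prune
    N18 x:[26,91/3] y:[24,36] z:[51/2,37] -> hit [26,91/3], descend [7, 19]
      N7 x:[79/3,29] y:[59/2,36] z:[51/2,37] -> miss, prune
      N19 x:[26,91/3] y:[24,55/2] z:[67/2,35] -> miss, prune

order=[0, 12, 6, 1, 16, 20, 9, 8, 13, 4, 14, 17, 18, 7, 19]  |boxes|=15  |leaves|=1  hit=P4

== RESULT ==
1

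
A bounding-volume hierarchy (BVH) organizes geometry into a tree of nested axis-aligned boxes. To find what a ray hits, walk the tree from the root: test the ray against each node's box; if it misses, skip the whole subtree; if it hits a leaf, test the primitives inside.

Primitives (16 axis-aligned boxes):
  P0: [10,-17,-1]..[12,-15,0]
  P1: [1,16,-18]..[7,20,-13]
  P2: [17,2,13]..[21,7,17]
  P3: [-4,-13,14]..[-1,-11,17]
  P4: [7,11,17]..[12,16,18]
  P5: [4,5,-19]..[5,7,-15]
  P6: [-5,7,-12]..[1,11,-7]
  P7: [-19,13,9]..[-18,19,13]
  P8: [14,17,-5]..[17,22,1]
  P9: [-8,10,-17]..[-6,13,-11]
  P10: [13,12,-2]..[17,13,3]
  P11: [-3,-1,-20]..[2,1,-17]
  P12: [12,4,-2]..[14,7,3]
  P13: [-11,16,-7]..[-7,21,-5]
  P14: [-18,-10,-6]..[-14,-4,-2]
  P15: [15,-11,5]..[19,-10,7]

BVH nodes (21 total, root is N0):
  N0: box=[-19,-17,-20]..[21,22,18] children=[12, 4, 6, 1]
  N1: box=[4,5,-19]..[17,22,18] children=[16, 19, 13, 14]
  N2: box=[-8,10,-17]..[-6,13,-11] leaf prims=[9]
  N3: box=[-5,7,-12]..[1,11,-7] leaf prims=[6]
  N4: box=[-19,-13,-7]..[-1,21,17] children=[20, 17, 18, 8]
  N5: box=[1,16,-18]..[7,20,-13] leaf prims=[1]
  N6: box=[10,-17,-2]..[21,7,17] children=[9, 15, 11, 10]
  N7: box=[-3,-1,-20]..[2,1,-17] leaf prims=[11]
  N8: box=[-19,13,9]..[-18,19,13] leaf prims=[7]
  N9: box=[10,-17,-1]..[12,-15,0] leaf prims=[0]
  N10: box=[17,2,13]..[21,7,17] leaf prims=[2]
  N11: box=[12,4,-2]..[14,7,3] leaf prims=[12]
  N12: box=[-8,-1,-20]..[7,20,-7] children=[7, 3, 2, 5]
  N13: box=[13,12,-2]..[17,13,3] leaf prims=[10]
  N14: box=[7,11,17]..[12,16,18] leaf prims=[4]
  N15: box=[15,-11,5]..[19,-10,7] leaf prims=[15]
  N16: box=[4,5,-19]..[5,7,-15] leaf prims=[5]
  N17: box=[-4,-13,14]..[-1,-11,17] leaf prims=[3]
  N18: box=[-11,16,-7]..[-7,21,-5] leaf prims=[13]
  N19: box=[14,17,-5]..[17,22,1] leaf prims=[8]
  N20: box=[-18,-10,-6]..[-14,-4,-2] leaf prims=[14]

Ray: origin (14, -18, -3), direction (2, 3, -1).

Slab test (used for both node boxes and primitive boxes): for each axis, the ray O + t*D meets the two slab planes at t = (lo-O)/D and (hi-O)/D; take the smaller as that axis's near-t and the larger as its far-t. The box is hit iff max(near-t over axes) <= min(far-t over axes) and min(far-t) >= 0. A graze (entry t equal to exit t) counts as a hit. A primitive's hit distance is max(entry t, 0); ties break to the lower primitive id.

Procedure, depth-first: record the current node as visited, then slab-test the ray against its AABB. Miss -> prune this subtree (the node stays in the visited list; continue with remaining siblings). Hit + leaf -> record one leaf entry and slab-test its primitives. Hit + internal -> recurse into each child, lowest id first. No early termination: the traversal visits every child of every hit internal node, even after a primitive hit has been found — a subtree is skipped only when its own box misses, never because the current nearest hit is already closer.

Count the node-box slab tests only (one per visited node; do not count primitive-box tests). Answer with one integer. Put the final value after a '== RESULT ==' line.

Trace the traversal:
N0 x:[-33/2,7/2] y:[1/3,40/3] z:[-21,17] -> hit [1/3,7/2], descend [1, 4, 6, 12]
  N1 x:[-5,3/2] y:[23/3,40/3] z:[-21,16] -> miss, prune
  N4 x:[-33/2,-15/2] y:[5/3,13] z:[-20,4] -> miss, prune
  N6 x:[-2,7/2] y:[1/3,25/3] z:[-20,-1] -> miss, prune
  N12 x:[-11,-7/2] y:[17/3,38/3] z:[4,17] -> miss, prune

Summary -> nodes [0, 1, 4, 6, 12]; box-tests=5; leaf-entries=0; first=miss

== RESULT ==
5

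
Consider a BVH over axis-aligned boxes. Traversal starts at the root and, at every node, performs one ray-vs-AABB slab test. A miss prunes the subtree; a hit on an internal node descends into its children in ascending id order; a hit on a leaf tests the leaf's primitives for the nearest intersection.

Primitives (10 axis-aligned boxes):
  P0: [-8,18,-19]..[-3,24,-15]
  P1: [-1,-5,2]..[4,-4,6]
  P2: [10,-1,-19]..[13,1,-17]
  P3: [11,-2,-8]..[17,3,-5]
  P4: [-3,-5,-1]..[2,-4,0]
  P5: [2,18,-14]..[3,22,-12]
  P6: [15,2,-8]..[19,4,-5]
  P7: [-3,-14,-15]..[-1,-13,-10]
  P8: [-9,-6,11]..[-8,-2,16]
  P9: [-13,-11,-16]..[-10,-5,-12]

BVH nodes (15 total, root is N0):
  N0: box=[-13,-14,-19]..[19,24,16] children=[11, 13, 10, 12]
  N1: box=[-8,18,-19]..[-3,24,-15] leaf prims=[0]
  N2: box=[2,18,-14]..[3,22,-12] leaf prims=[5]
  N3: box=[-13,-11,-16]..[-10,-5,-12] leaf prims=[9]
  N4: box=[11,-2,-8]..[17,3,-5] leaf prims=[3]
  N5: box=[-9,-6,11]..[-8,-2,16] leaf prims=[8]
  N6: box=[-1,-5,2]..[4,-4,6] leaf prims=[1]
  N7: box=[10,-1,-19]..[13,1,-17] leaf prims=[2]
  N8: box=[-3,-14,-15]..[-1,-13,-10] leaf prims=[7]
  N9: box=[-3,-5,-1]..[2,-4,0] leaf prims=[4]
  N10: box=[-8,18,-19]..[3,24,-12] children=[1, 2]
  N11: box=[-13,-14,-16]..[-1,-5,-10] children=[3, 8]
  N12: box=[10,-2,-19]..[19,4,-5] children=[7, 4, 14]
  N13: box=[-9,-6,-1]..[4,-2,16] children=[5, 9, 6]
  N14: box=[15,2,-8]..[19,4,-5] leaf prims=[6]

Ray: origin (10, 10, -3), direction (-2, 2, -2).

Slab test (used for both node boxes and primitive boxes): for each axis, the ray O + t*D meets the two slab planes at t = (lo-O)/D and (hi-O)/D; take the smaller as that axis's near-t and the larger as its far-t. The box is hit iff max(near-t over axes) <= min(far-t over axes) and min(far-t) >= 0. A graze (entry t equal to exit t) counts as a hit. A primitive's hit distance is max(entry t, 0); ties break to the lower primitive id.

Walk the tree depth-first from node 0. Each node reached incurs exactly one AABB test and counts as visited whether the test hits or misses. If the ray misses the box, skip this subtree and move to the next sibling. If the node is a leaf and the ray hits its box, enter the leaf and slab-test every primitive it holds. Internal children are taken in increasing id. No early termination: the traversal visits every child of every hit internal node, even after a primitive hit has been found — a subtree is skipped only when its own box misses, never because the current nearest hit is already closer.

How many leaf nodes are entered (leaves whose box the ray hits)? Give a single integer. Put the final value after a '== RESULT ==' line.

Walk:
N0 x:[-9/2,23/2] y:[-12,7] z:[-19/2,8] -> hit [-9/2,7], descend [10, 11, 12, 13]
  N10 x:[7/2,9] y:[4,7] z:[9/2,8] -> hit [9/2,7], descend [1, 2]
    N1 x:[13/2,9] y:[4,7] z:[6,8] -> hit [13/2,7] leaf, test {P0@t=13/2}
    N2 x:[7/2,4] y:[4,6] z:[9/2,11/2] -> miss, prune
  N11 x:[11/2,23/2] y:[-12,-15/2] z:[7/2,13/2] -> miss, prune
  N12 x:[-9/2,0] y:[-6,-3] z:[1,8] -> miss, prune
  N13 x:[3,19/2] y:[-8,-6] z:[-19/2,-1] -> miss, prune

Visited [0, 10, 1, 2, 11, 12, 13]. Tests: 7 box, 1 leaf. Nearest: P0.

== RESULT ==
1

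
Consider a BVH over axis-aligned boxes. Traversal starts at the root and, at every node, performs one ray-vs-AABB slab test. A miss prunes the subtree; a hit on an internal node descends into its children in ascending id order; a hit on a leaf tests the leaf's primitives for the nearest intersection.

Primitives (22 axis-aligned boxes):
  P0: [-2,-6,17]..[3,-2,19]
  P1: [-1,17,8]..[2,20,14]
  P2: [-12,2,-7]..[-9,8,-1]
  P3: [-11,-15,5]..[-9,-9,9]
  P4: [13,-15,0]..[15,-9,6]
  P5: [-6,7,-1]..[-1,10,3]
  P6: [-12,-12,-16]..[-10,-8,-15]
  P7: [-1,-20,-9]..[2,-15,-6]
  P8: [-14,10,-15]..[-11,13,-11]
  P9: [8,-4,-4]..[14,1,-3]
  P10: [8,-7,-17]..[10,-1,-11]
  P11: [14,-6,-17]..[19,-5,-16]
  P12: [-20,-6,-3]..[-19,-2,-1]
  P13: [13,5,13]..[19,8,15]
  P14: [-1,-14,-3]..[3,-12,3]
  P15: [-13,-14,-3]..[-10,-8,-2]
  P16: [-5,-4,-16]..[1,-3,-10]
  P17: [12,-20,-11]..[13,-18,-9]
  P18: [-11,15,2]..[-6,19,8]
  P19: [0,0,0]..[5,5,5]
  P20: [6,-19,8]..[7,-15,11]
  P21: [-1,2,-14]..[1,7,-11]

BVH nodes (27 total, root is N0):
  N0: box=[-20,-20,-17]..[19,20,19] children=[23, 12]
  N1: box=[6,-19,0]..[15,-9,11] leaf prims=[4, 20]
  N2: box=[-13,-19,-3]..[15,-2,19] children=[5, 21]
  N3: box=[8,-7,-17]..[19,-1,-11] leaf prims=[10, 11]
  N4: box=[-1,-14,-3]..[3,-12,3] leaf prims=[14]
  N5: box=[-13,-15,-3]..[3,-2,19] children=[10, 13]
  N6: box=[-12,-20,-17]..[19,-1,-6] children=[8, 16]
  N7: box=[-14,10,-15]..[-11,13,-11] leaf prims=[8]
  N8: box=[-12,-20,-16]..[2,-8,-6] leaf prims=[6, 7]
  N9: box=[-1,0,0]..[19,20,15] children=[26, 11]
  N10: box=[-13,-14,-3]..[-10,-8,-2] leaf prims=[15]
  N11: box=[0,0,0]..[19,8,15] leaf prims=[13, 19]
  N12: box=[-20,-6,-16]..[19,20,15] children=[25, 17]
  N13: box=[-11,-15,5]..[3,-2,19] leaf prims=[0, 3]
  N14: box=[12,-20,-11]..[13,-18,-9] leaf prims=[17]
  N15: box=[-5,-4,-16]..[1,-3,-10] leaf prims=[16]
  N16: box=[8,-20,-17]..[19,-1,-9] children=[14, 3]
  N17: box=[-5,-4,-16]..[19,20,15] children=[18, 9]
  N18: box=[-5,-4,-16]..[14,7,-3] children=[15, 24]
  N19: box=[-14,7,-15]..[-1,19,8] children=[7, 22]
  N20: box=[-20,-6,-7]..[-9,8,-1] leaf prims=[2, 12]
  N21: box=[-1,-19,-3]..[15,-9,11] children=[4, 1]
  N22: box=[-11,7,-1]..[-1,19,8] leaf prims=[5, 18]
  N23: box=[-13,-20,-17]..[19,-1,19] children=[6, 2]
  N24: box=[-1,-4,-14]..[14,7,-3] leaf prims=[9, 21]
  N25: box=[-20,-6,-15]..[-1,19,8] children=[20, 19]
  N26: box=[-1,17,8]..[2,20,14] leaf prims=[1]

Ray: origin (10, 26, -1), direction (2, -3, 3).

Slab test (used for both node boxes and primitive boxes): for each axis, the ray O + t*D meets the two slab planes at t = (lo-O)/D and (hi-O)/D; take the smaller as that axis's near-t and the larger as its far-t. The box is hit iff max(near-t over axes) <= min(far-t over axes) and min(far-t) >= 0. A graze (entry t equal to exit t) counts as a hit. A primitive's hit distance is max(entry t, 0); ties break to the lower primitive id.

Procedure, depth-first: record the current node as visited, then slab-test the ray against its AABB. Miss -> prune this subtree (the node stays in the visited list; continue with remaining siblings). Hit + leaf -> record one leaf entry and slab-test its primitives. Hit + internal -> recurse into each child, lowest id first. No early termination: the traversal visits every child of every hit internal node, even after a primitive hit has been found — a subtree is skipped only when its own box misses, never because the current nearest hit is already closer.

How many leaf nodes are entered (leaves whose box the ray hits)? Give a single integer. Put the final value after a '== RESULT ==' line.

Walk:
N0 x:[-15,9/2] y:[2,46/3] z:[-16/3,20/3] -> hit [2,9/2], descend [12, 23]
  N12 x:[-15,9/2] y:[2,32/3] z:[-5,16/3] -> hit [2,9/2], descend [17, 25]
    N17 x:[-15/2,9/2] y:[2,10] z:[-5,16/3] -> hit [2,9/2], descend [9, 18]
      N9 x:[-11/2,9/2] y:[2,26/3] z:[1/3,16/3] -> hit [2,9/2], descend [11, 26]
        N11 x:[-5,9/2] y:[6,26/3] z:[1/3,16/3] -> miss, prune
        N26 x:[-11/2,-4] y:[2,3] z:[3,5] -> miss, prune
      N18 x:[-15/2,2] y:[19/3,10] z:[-5,-2/3] -> miss, prune
    N25 x:[-15,-11/2] y:[7/3,32/3] z:[-14/3,3] -> miss, prune
  N23 x:[-23/2,9/2] y:[9,46/3] z:[-16/3,20/3] -> miss, prune

Summary -> nodes [0, 12, 17, 9, 11, 26, 18, 25, 23]; box-tests=9; leaf-entries=0; first=miss

== RESULT ==
0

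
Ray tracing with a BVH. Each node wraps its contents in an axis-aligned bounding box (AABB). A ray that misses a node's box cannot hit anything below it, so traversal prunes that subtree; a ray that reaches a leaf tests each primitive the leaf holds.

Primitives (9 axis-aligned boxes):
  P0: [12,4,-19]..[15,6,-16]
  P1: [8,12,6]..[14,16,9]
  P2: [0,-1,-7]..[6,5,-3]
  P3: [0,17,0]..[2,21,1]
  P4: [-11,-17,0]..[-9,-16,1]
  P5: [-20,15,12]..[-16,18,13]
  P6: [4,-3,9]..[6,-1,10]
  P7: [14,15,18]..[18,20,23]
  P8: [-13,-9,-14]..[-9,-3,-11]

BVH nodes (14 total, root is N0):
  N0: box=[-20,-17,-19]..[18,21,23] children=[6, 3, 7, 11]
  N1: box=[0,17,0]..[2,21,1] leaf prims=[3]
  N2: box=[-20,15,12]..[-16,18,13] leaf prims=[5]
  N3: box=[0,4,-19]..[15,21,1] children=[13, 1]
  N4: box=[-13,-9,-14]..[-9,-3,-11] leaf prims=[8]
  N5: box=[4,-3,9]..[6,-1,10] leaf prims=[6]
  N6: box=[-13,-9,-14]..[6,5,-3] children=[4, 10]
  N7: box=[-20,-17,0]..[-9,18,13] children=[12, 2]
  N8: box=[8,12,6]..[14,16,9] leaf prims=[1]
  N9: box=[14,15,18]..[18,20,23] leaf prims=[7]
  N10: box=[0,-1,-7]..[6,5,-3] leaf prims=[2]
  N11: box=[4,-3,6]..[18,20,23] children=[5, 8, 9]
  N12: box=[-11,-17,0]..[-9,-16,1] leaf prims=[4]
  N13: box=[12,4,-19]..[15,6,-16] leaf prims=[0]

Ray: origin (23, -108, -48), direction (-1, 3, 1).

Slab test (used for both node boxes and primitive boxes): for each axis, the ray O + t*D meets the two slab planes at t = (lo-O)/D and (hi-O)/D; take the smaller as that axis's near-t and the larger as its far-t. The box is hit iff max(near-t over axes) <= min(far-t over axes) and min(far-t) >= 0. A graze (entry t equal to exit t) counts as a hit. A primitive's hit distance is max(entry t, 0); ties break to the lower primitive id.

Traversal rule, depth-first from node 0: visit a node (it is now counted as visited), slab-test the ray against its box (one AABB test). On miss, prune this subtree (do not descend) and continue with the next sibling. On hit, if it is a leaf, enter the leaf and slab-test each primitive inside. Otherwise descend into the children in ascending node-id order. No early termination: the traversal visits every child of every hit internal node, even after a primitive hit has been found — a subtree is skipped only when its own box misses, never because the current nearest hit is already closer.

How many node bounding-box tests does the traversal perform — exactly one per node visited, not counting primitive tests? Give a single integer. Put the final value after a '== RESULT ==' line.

Walk:
N0 x:[5,43] y:[91/3,43] z:[29,71] -> hit [91/3,43], descend [3, 6, 7, 11]
  N3 x:[8,23] y:[112/3,43] z:[29,49] -> miss, prune
  N6 x:[17,36] y:[33,113/3] z:[34,45] -> hit [34,36], descend [4, 10]
    N4 x:[32,36] y:[33,35] z:[34,37] -> hit [34,35] leaf, test {P8@t=34}
    N10 x:[17,23] y:[107/3,113/3] z:[41,45] -> miss, prune
  N7 x:[32,43] y:[91/3,42] z:[48,61] -> miss, prune
  N11 x:[5,19] y:[35,128/3] z:[54,71] -> miss, prune

Summary -> nodes [0, 3, 6, 4, 10, 7, 11]; box-tests=7; leaf-entries=1; first=P8

== RESULT ==
7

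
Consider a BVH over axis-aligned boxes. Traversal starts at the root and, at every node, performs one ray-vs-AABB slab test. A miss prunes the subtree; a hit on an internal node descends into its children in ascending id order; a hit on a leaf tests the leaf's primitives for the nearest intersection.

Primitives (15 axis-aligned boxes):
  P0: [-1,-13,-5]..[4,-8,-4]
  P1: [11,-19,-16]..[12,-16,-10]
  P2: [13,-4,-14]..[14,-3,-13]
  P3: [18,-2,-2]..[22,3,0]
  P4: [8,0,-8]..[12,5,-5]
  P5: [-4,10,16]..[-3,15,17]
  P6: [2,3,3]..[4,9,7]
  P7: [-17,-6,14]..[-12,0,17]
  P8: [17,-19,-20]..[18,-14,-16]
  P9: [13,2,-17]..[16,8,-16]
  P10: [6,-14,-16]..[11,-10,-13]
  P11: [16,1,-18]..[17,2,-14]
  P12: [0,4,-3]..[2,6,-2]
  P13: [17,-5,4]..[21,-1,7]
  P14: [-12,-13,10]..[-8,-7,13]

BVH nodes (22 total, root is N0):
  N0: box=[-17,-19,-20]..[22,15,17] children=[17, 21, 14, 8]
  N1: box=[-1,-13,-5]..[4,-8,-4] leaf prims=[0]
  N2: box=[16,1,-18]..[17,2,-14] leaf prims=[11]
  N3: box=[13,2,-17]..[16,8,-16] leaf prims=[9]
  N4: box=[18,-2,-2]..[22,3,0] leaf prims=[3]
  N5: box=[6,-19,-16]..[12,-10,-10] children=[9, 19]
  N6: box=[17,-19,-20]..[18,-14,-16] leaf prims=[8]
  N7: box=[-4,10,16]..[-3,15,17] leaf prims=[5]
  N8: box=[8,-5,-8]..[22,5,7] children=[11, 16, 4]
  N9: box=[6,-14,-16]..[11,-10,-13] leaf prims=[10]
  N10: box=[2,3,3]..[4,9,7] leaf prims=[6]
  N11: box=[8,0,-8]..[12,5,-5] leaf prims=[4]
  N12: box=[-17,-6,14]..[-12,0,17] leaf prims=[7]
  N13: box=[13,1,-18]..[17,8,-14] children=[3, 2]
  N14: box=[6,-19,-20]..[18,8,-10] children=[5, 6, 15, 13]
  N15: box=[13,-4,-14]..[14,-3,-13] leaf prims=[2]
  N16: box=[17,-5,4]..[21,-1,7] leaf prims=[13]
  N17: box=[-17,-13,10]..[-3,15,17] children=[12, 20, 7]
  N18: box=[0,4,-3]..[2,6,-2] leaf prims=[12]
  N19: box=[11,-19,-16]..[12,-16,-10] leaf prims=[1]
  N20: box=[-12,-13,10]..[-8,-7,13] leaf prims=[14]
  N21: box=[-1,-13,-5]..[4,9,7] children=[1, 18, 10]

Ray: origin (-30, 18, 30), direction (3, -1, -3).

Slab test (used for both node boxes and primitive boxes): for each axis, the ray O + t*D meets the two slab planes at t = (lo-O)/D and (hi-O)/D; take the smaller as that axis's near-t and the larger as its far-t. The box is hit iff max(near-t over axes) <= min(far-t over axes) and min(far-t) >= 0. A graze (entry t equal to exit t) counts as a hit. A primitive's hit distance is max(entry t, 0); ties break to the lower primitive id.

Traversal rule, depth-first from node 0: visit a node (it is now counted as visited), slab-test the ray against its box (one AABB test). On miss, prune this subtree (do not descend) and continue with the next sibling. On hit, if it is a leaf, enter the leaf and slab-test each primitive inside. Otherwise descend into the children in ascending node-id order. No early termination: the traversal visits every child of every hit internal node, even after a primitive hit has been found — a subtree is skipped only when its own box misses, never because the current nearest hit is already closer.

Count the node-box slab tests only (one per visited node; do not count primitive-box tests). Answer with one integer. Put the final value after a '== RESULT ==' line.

Walk:
N0 x:[13/3,52/3] y:[3,37] z:[13/3,50/3] -> hit [13/3,50/3], descend [8, 14, 17, 21]
  N8 x:[38/3,52/3] y:[13,23] z:[23/3,38/3] -> miss, prune
  N14 x:[12,16] y:[10,37] z:[40/3,50/3] -> hit [40/3,16], descend [5, 6, 13, 15]
    N5 x:[12,14] y:[28,37] z:[40/3,46/3] -> miss, prune
    N6 x:[47/3,16] y:[32,37] z:[46/3,50/3] -> miss, prune
    N13 x:[43/3,47/3] y:[10,17] z:[44/3,16] -> hit [44/3,47/3], descend [2, 3]
      N2 x:[46/3,47/3] y:[16,17] z:[44/3,16] -> miss, prune
      N3 x:[43/3,46/3] y:[10,16] z:[46/3,47/3] -> hit [46/3,46/3] leaf, test {P9@t=46/3}
    N15 x:[43/3,44/3] y:[21,22] z:[43/3,44/3] -> miss, prune
  N17 x:[13/3,9] y:[3,31] z:[13/3,20/3] -> hit [13/3,20/3], descend [7, 12, 20]
    N7 x:[26/3,9] y:[3,8] z:[13/3,14/3] -> miss, prune
    N12 x:[13/3,6] y:[18,24] z:[13/3,16/3] -> miss, prune
    N20 x:[6,22/3] y:[25,31] z:[17/3,20/3] -> miss, prune
  N21 x:[29/3,34/3] y:[9,31] z:[23/3,35/3] -> hit [29/3,34/3], descend [1, 10, 18]
    N1 x:[29/3,34/3] y:[26,31] z:[34/3,35/3] -> miss, prune
    N10 x:[32/3,34/3] y:[9,15] z:[23/3,9] -> miss, prune
    N18 x:[10,32/3] y:[12,14] z:[32/3,11] -> miss, prune

order=[0, 8, 14, 5, 6, 13, 2, 3, 15, 17, 7, 12, 20, 21, 1, 10, 18]  |boxes|=17  |leaves|=1  hit=P9

== RESULT ==
17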